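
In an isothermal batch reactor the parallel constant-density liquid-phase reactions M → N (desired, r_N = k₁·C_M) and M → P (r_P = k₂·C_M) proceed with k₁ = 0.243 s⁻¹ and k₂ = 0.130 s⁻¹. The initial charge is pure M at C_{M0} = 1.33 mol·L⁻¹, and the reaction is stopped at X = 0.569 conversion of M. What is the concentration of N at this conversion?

0.493 mol·L⁻¹

C_M = C_{M0}(1−X) = 0.5732 mol·L⁻¹.
Both paths are first order in M, so the instantaneous fraction to N is constant: dC_N/d(−C_M) = k₁/(k₁+k₂) = 0.6515.
C_N = 0.6515·(C_{M0}−C_M) = 0.6515×0.7568 = 0.493 mol·L⁻¹.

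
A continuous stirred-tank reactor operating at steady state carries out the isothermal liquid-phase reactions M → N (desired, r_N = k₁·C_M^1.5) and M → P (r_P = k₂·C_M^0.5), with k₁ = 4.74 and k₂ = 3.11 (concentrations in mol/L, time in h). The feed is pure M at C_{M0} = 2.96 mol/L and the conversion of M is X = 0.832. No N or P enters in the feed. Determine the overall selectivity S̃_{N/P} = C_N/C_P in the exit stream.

0.758

Exit C_M = C_{M0}(1−X) = 2.96×0.168 = 0.4973 mol/L.
Rates in a CSTR are evaluated at the outlet concentration: r_N = 4.74×0.4973^1.5 = 1.662, r_P = 3.11×0.4973^0.5 = 2.193.
Overall selectivity = C_N/C_P = r_Nτ/(r_Pτ) = r_N/r_P = 0.758.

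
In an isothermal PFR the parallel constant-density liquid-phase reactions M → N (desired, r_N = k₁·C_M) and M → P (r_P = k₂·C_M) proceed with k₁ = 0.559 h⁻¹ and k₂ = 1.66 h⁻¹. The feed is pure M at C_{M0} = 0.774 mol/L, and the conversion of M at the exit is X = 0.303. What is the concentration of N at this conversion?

C_M = C_{M0}(1−X) = 0.5395 mol/L.
Both paths are first order in M, so the instantaneous fraction to N is constant: dC_N/d(−C_M) = k₁/(k₁+k₂) = 0.2519.
C_N = 0.2519·(C_{M0}−C_M) = 0.2519×0.2345 = 0.0591 mol/L.

0.0591 mol/L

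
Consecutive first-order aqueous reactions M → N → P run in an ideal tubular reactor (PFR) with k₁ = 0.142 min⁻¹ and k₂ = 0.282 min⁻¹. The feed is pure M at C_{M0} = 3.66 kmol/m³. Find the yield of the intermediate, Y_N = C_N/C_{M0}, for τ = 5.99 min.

The intermediate concentration in a first-order A→B→C sequence is C_N = k₁C_{M0}(e^(−k₁τ) − e^(−k₂τ))/(k₂−k₁).
e^(−k₁τ) = e^(−0.142×5.99) = e^(−0.8506) = 0.4272; e^(−k₂τ) = e^(−1.689) = 0.1847.
C_N = 0.142×3.66/(0.282−0.142) × (0.4272−0.1847) = 3.712×0.2425 = 0.9002 kmol/m³.
Y_N = C_N/C_{M0} = 0.9002/3.66 = 0.246.

0.246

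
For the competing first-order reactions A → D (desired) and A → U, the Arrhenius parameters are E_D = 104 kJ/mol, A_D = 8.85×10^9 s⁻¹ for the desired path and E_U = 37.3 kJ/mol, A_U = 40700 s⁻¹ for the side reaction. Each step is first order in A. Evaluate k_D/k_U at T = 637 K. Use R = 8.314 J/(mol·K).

0.737

With equal orders, S_{D/U} = k_D/k_U = (A_D/A_U)·exp[(E_U−E_D)/(RT)].
(E_U−E_D)/(RT) = (37.3−104)×10³/(8.314×637) = -66700/5296 = -12.59.
k_D/k_U = (8.85×10^9/40700)·exp(-12.59) = 2.174×10^5 × 3.391×10^-6 = 0.737.
Since E_D > E_U, raising the temperature improves selectivity toward D.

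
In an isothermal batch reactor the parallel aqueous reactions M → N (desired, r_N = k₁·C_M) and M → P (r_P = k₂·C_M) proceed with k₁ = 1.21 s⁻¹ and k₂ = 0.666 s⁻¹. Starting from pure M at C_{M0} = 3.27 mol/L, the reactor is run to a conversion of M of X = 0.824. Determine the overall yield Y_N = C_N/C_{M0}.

C_M = C_{M0}(1−X) = 0.5755 mol/L.
Both paths are first order in M, so the instantaneous fraction to N is constant: dC_N/d(−C_M) = k₁/(k₁+k₂) = 0.6450.
C_N = 0.6450·(C_{M0}−C_M) = 0.6450×2.694 = 1.74 mol/L.
Y_N = C_N/C_{M0} = 1.738/3.27 = 0.531.

0.531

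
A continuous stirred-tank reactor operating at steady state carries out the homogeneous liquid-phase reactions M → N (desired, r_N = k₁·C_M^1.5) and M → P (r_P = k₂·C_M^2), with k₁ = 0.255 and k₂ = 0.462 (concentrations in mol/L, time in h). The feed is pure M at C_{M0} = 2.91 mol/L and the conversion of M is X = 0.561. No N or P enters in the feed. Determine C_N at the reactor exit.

Exit C_M = C_{M0}(1−X) = 2.91×0.439 = 1.277 mol/L.
In a CSTR the entire volume is at exit conditions, so r_N = 0.255×1.277^1.5 = 0.3682 and r_P = 0.462×1.277^2 = 0.7540.
Fraction of consumed M going to N: r_N/(r_N+r_P) = 0.3281.
C_N = 0.3281·C_{M0}·X = 0.3281×2.91×0.561 = 0.536 mol/L.

0.536 mol/L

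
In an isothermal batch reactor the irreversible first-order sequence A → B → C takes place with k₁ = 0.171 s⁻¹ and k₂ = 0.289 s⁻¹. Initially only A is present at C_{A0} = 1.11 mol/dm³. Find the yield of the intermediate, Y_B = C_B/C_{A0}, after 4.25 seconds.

For first-order series with pure A initially, C_B(t) = k₁C_{A0}/(k₂−k₁)·(e^(−k₁t) − e^(−k₂t)).
e^(−k₁t) = e^(−0.171×4.25) = e^(−0.7268) = 0.4835; e^(−k₂t) = e^(−1.228) = 0.2928.
C_B = 0.171×1.11/(0.289−0.171) × (0.4835−0.2928) = 1.609×0.1907 = 0.3067 mol/dm³.
Y_B = C_B/C_{A0} = 0.3067/1.11 = 0.276.

0.276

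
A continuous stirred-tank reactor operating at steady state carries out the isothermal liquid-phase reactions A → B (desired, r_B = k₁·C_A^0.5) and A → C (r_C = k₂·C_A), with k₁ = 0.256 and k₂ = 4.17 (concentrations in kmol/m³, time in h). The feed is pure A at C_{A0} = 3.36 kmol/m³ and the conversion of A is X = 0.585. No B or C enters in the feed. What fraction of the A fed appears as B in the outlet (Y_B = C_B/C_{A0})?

0.0289

Exit C_A = C_{A0}(1−X) = 3.36×0.415 = 1.394 kmol/m³.
Rates in a CSTR are evaluated at the outlet concentration: r_B = 0.256×1.394^0.5 = 0.3023, r_C = 4.17×1.394 = 5.815.
Fraction of consumed A going to B: r_B/(r_B+r_C) = 0.04942.
C_B = 0.04942·C_{A0}·X = 0.04942×3.36×0.585 = 0.0971 kmol/m³; Y_B = C_B/C_{A0} = 0.0289.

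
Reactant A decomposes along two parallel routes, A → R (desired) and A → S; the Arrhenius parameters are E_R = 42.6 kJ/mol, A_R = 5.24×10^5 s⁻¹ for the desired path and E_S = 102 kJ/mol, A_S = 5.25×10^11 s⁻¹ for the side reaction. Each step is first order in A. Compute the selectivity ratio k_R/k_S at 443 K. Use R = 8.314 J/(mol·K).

k_R/k_S = (A_R/A_S)·exp[−(E_R−E_S)/(RT)] = (A_R/A_S)·exp[(E_S−E_R)/(RT)].
(E_S−E_R)/(RT) = (102−42.6)×10³/(8.314×443) = 59400/3683 = 16.13.
k_R/k_S = (5.24×10^5/5.25×10^11)·exp(16.13) = 9.981×10^-7 × 1.010×10^7 = 10.1.

10.1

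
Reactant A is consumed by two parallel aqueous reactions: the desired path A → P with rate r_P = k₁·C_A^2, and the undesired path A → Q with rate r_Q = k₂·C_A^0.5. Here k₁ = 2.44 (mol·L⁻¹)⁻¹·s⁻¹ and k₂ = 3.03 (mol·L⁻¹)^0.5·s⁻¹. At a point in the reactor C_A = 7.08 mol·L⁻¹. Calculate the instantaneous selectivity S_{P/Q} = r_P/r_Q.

15.2

S_{P/Q} = r_P/r_Q = (k₁·C_A^2)/(k₂·C_A^0.5) = (k₁/k₂)·C_A^1.5.
= (2.44×7.080^2) / (3.03×7.080^0.5) = 122.3/8.062 = 15.2.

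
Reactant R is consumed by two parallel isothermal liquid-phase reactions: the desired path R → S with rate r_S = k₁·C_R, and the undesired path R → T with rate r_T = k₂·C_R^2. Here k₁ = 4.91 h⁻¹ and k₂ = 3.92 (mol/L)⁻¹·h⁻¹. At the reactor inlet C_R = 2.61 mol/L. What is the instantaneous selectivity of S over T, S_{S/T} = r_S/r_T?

0.480

S_{S/T} = r_S/r_T = (k₁·C_R)/(k₂·C_R^2) = (k₁/k₂)·C_R⁻¹.
= (4.91×2.610) / (3.92×2.610^2) = 12.82/26.70 = 0.480.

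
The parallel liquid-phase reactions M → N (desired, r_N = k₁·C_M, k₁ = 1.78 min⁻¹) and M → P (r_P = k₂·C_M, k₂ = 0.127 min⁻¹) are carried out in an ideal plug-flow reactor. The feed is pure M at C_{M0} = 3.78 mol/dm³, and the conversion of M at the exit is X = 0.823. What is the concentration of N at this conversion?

C_M = C_{M0}(1−X) = 0.6691 mol/dm³.
Both paths are first order in M, so the instantaneous fraction to N is constant: dC_N/d(−C_M) = k₁/(k₁+k₂) = 0.9334.
C_N = 0.9334·(C_{M0}−C_M) = 0.9334×3.111 = 2.90 mol/dm³.

2.90 mol/dm³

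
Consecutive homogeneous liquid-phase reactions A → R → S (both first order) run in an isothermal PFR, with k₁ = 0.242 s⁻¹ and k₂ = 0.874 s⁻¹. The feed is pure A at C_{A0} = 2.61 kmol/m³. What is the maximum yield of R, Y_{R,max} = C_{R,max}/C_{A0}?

0.169

For a first-order series the maximum intermediate yield is C_{R,max}/C_{A0} = (k₁/k₂)^[k₂/(k₂−k₁)].
= (0.242/0.874)^(0.874/(0.874−0.242)) = (0.2769)^(1.383) = 0.1693.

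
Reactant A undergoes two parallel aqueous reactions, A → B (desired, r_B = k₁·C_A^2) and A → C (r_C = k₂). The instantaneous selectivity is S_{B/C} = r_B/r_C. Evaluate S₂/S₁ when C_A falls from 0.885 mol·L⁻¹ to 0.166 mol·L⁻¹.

S_{B/C} = (k₁/k₂)·C_A^2, so S₂/S₁ = (C_{A,2}/C_{A,1})^2.
= (0.166/0.885)^2 = (0.1876)^2 = 0.0352.

0.0352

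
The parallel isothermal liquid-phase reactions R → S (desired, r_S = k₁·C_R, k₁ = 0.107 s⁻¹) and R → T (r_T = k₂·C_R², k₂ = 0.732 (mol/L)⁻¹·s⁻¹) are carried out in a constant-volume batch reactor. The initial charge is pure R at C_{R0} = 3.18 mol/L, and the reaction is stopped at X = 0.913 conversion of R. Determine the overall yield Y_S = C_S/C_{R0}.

C_R = C_{R0}(1−X) = 0.2767 mol/L.
Along a PFR/batch, dC_S/dC_R = −r_S/(r_S+r_T) = −k₁/(k₁+k₂·C_R).
Integrating from C_{R0} to C_R: C_S = (0.107/0.732)·ln[(0.107+0.732·3.18)/(0.107+0.732·0.277)] = 0.1462·ln(2.435/0.3095) = 0.3015 mol/L.
Y_S = C_S/C_{R0} = 0.3015/3.18 = 0.0948.

0.0948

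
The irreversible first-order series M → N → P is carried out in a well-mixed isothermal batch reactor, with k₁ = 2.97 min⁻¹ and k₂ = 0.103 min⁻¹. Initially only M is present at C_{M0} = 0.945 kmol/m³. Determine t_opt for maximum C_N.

1.17 min

For first-order series the maximum of C_N occurs at t_opt = ln(k₂/k₁)/(k₂−k₁).
= ln(0.103/2.97)/(0.103−2.97) = ln(0.03468)/-2.867 = -3.362/-2.867 = 1.17 min.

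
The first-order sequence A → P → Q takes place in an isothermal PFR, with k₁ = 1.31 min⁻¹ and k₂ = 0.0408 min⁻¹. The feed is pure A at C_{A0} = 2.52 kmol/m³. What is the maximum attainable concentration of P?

2.25 kmol/m³

At the optimum, C_{P,max}/C_{A0} = (k₁/k₂)^[k₂/(k₂−k₁)].
= (1.31/0.0408)^(0.0408/(0.0408−1.31)) = (32.11)^(-0.03215) = 0.8945.
C_{P,max} = 0.8945×2.52 = 2.25 kmol/m³.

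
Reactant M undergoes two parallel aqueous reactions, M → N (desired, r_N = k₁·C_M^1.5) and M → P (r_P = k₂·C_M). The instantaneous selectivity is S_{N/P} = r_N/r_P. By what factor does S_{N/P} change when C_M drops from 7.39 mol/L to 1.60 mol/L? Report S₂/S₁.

0.465

S_{N/P} = (k₁/k₂)·C_M^0.5, so S₂/S₁ = (C_{M,2}/C_{M,1})^0.5.
= (1.60/7.39)^0.5 = (0.2165)^0.5 = 0.465.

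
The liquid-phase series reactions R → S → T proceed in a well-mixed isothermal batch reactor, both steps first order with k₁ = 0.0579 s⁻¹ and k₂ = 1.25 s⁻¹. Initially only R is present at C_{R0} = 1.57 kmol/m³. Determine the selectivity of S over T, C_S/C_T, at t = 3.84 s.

0.239

The intermediate concentration in a first-order A→B→C sequence is C_S = k₁C_{R0}(e^(−k₁t) − e^(−k₂t))/(k₂−k₁).
e^(−k₁t) = e^(−0.0579×3.84) = e^(−0.2223) = 0.8006; e^(−k₂t) = e^(−4.800) = 0.008230.
C_S = 0.0579×1.57/(1.25−0.0579) × (0.8006−0.008230) = 0.07625×0.7924 = 0.06043 kmol/m³.
C_R = C_{R0}e^(−k₁t) = 1.257 kmol/m³, so C_T = C_{R0}−C_R−C_S = 0.2526 kmol/m³; C_S/C_T = 0.239.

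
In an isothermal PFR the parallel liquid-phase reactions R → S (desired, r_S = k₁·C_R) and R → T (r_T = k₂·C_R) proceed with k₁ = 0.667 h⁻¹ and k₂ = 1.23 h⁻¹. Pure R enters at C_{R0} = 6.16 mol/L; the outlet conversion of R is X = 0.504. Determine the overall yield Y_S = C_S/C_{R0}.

0.177

C_R = C_{R0}(1−X) = 3.055 mol/L.
Both paths are first order in R, so the instantaneous fraction to S is constant: dC_S/d(−C_R) = k₁/(k₁+k₂) = 0.3516.
C_S = 0.3516·(C_{R0}−C_R) = 0.3516×3.105 = 1.09 mol/L.
Y_S = C_S/C_{R0} = 1.092/6.16 = 0.177.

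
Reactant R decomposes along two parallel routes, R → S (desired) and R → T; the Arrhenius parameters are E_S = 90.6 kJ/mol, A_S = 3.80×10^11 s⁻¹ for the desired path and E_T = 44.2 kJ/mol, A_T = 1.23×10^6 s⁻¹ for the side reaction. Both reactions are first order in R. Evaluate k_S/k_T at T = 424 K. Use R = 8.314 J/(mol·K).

Since both paths have the same order in R, the concentration cancels and S_{S/T} = k_S/k_T = (A_S/A_T)·exp[(E_T−E_S)/(RT)].
(E_T−E_S)/(RT) = (44.2−90.6)×10³/(8.314×424) = -46400/3525 = -13.16.
k_S/k_T = (3.80×10^11/1.23×10^6)·exp(-13.16) = 3.089×10^5 × 1.921×10^-6 = 0.594.

0.594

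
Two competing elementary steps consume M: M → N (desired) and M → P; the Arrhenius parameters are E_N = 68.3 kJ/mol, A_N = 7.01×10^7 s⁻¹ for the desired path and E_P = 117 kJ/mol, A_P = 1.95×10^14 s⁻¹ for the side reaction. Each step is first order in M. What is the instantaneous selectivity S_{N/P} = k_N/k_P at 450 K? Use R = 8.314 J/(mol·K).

0.162

With equal orders, S_{N/P} = k_N/k_P = (A_N/A_P)·exp[(E_P−E_N)/(RT)].
(E_P−E_N)/(RT) = (117−68.3)×10³/(8.314×450) = 48700/3741 = 13.02.
k_N/k_P = (7.01×10^7/1.95×10^14)·exp(13.02) = 3.595×10^-7 × 4.499×10^5 = 0.162.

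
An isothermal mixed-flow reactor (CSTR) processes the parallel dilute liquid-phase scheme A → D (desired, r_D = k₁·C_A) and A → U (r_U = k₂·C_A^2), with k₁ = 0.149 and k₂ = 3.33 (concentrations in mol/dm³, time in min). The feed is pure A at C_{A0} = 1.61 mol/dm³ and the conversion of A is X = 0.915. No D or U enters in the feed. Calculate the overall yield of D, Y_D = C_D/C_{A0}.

0.225

Exit C_A = C_{A0}(1−X) = 1.61×0.0850 = 0.1368 mol/dm³.
In a CSTR the entire volume is at exit conditions, so r_D = 0.149×0.1368 = 0.02039 and r_U = 3.33×0.1368^2 = 0.06236.
Fraction of consumed A going to D: r_D/(r_D+r_U) = 0.2464.
C_D = 0.2464·C_{A0}·X = 0.2464×1.61×0.915 = 0.363 mol/dm³; Y_D = C_D/C_{A0} = 0.225.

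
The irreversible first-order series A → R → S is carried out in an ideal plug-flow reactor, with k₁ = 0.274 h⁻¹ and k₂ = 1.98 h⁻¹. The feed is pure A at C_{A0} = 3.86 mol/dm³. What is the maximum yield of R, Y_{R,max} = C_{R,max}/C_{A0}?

For a first-order series the maximum intermediate yield is C_{R,max}/C_{A0} = (k₁/k₂)^[k₂/(k₂−k₁)].
= (0.274/1.98)^(1.98/(1.98−0.274)) = (0.1384)^(1.161) = 0.1007.

0.101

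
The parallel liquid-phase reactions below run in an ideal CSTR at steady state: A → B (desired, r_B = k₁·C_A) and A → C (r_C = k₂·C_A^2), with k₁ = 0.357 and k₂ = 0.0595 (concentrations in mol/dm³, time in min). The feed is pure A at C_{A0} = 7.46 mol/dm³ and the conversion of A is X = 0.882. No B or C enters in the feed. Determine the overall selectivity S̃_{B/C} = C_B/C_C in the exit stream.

6.82

Exit C_A = C_{A0}(1−X) = 7.46×0.118 = 0.8803 mol/dm³.
A CSTR operates uniformly at the exit composition, giving r_B = 0.3143 and r_C = 0.04611 (each k·C_A^n at C_A = 0.8803).
Overall selectivity = C_B/C_C = r_Bτ/(r_Cτ) = r_B/r_C = 6.82.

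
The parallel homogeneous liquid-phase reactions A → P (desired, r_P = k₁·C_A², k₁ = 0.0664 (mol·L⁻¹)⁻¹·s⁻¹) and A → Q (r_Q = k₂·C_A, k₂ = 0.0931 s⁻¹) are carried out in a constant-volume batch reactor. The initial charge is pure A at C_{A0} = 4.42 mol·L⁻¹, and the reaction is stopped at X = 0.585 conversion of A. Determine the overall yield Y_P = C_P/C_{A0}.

0.399

C_A = C_{A0}(1−X) = 1.834 mol·L⁻¹.
Along a PFR/batch, dC_Q/dC_A = −r_Q/(r_P+r_Q) = −k₂/(k₂+k₁·C_A).
Integrating from C_{A0} to C_A: C_Q = (0.0931/0.0664)·ln[(0.0931+0.0664·4.42)/(0.0931+0.0664·1.83)] = 1.402·ln(0.3866/0.2149) = 0.8233 mol·L⁻¹.
Then C_P = (C_{A0}−C_A) − C_Q = 2.586 − 0.8233 = 1.762 mol·L⁻¹.
Y_P = C_P/C_{A0} = 1.762/4.42 = 0.399.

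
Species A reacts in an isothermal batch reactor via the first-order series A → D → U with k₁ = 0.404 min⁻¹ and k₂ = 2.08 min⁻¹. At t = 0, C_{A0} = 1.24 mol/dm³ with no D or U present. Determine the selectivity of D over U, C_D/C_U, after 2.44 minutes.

Solving the coupled first-order balances gives C_D(t) = [k₁/(k₂−k₁)]·C_{A0}·(e^(−k₁t) − e^(−k₂t)).
e^(−k₁t) = e^(−0.404×2.44) = e^(−0.9858) = 0.3732; e^(−k₂t) = e^(−5.075) = 0.006250.
C_D = 0.404×1.24/(2.08−0.404) × (0.3732−0.006250) = 0.2989×0.3669 = 0.1097 mol/dm³.
C_A = C_{A0}e^(−k₁t) = 0.4627 mol/dm³, so C_U = C_{A0}−C_A−C_D = 0.6676 mol/dm³; C_D/C_U = 0.164.

0.164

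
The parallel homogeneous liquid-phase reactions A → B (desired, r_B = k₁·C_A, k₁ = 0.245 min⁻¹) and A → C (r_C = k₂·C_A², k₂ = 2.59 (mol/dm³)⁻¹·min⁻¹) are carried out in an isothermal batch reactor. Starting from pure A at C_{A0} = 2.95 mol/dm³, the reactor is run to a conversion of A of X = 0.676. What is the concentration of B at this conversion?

C_A = C_{A0}(1−X) = 0.9558 mol/dm³.
Along a PFR/batch, dC_B/dC_A = −r_B/(r_B+r_C) = −k₁/(k₁+k₂·C_A).
Integrating from C_{A0} to C_A: C_B = (0.245/2.59)·ln[(0.245+2.59·2.95)/(0.245+2.59·0.956)] = 0.09459·ln(7.886/2.721) = 0.1007 mol/dm³.

0.101 mol/dm³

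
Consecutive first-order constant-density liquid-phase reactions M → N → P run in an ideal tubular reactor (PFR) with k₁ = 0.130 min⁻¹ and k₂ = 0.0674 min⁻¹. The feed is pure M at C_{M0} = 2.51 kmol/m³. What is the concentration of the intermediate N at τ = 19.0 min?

1.01 kmol/m³

The intermediate concentration in a first-order A→B→C sequence is C_N = k₁C_{M0}(e^(−k₁τ) − e^(−k₂τ))/(k₂−k₁).
e^(−k₁τ) = e^(−0.130×19.0) = e^(−2.470) = 0.08458; e^(−k₂τ) = e^(−1.281) = 0.2779.
C_N = 0.130×2.51/(0.0674−0.130) × (0.08458−0.2779) = (-5.212)×(-0.1933) = 1.007 kmol/m³.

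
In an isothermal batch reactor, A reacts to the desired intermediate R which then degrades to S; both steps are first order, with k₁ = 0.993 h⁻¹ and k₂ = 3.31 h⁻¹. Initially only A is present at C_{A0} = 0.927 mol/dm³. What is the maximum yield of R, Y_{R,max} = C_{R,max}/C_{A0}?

0.179

At the optimum, C_{R,max}/C_{A0} = (k₁/k₂)^[k₂/(k₂−k₁)].
= (0.993/3.31)^(3.31/(3.31−0.993)) = (0.3000)^(1.429) = 0.1791.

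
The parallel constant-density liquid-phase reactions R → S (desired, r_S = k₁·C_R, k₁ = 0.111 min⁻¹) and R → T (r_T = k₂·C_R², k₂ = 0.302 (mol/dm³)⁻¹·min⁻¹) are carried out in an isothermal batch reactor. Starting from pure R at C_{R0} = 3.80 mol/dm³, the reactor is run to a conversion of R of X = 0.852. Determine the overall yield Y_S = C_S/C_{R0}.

0.145

C_R = C_{R0}(1−X) = 0.5624 mol/dm³.
Along a PFR/batch, dC_S/dC_R = −r_S/(r_S+r_T) = −k₁/(k₁+k₂·C_R).
Integrating from C_{R0} to C_R: C_S = (0.111/0.302)·ln[(0.111+0.302·3.80)/(0.111+0.302·0.562)] = 0.3675·ln(1.259/0.2808) = 0.5513 mol/dm³.
Y_S = C_S/C_{R0} = 0.5513/3.80 = 0.145.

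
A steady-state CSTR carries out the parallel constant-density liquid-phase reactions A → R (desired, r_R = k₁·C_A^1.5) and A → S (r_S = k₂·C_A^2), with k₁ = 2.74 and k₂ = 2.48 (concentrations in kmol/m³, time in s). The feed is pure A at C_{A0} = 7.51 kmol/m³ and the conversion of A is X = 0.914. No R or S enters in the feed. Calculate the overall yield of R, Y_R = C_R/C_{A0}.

0.529

Exit C_A = C_{A0}(1−X) = 7.51×0.0860 = 0.6459 kmol/m³.
In a CSTR the entire volume is at exit conditions, so r_R = 2.74×0.6459^1.5 = 1.422 and r_S = 2.48×0.6459^2 = 1.034.
Fraction of consumed A going to R: r_R/(r_R+r_S) = 0.5789.
C_R = 0.5789·C_{A0}·X = 0.5789×7.51×0.914 = 3.97 kmol/m³; Y_R = C_R/C_{A0} = 0.529.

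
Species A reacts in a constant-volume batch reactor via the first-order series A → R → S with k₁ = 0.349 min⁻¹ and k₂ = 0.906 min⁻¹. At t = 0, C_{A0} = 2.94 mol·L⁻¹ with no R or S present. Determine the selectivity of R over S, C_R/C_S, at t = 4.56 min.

The intermediate concentration in a first-order A→B→C sequence is C_R = k₁C_{A0}(e^(−k₁t) − e^(−k₂t))/(k₂−k₁).
e^(−k₁t) = e^(−0.349×4.56) = e^(−1.591) = 0.2036; e^(−k₂t) = e^(−4.131) = 0.01606.
C_R = 0.349×2.94/(0.906−0.349) × (0.2036−0.01606) = 1.842×0.1876 = 0.3455 mol·L⁻¹.
C_A = C_{A0}e^(−k₁t) = 0.5987 mol·L⁻¹, so C_S = C_{A0}−C_A−C_R = 1.996 mol·L⁻¹; C_R/C_S = 0.173.

0.173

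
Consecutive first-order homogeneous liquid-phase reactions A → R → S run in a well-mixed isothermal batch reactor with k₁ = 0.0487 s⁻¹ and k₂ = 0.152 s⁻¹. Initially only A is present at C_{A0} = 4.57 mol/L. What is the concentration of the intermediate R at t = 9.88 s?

Solving the coupled first-order balances gives C_R(t) = [k₁/(k₂−k₁)]·C_{A0}·(e^(−k₁t) − e^(−k₂t)).
e^(−k₁t) = e^(−0.0487×9.88) = e^(−0.4812) = 0.6181; e^(−k₂t) = e^(−1.502) = 0.2227.
C_R = 0.0487×4.57/(0.152−0.0487) × (0.6181−0.2227) = 2.154×0.3953 = 0.8517 mol/L.

0.852 mol/L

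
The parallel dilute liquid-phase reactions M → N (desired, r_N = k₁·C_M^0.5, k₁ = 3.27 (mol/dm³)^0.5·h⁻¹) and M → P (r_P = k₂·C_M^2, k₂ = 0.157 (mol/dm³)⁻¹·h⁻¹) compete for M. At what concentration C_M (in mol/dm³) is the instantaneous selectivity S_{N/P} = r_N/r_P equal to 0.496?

S_{N/P} = (k₁/k₂)·C_M^-1.5 ⇒ C_M = (S·k₂/k₁)^(1/(-1.5)).
= (0.496×0.157/3.27)^(-0.6667) = (0.02381)^(-0.6667) = 12.1 mol/dm³.

12.1 mol/dm³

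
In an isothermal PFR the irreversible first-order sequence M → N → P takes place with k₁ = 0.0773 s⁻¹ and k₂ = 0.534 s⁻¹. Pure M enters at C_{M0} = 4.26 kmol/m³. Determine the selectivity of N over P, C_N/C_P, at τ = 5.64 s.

0.401

The intermediate concentration in a first-order A→B→C sequence is C_N = k₁C_{M0}(e^(−k₁τ) − e^(−k₂τ))/(k₂−k₁).
e^(−k₁τ) = e^(−0.0773×5.64) = e^(−0.4360) = 0.6466; e^(−k₂τ) = e^(−3.012) = 0.04921.
C_N = 0.0773×4.26/(0.534−0.0773) × (0.6466−0.04921) = 0.7210×0.5974 = 0.4308 kmol/m³.
C_M = C_{M0}e^(−k₁τ) = 2.755 kmol/m³, so C_P = C_{M0}−C_M−C_N = 1.075 kmol/m³; C_N/C_P = 0.401.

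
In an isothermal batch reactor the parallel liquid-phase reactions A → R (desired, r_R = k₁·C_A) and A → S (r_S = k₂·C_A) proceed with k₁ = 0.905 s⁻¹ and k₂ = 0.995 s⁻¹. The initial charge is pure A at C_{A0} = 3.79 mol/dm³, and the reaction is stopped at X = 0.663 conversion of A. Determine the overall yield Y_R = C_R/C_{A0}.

0.316

C_A = C_{A0}(1−X) = 1.277 mol/dm³.
Both paths are first order in A, so the instantaneous fraction to R is constant: dC_R/d(−C_A) = k₁/(k₁+k₂) = 0.4763.
C_R = 0.4763·(C_{A0}−C_A) = 0.4763×2.513 = 1.20 mol/dm³.
Y_R = C_R/C_{A0} = 1.197/3.79 = 0.316.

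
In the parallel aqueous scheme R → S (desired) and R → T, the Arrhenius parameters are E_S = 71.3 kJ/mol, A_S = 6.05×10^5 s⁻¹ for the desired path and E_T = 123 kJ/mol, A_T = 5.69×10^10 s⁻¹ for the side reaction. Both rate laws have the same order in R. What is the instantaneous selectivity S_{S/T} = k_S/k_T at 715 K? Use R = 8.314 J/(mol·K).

Since both paths have the same order in R, the concentration cancels and S_{S/T} = k_S/k_T = (A_S/A_T)·exp[(E_T−E_S)/(RT)].
(E_T−E_S)/(RT) = (123−71.3)×10³/(8.314×715) = 51700/5945 = 8.697.
k_S/k_T = (6.05×10^5/5.69×10^10)·exp(8.697) = 1.063×10^-5 × 5986 = 0.0636.
Since E_S < E_T, lowering the temperature improves selectivity toward S.

0.0636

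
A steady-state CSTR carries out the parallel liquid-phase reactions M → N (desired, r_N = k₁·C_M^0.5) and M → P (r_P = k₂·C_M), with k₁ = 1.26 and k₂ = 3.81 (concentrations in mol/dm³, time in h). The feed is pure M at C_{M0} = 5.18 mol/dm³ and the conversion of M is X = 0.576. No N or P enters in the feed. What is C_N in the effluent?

Exit C_M = C_{M0}(1−X) = 5.18×0.424 = 2.196 mol/dm³.
In a CSTR the entire volume is at exit conditions, so r_N = 1.26×2.196^0.5 = 1.867 and r_P = 3.81×2.196 = 8.368.
Fraction of consumed M going to N: r_N/(r_N+r_P) = 0.1824.
C_N = 0.1824·C_{M0}·X = 0.1824×5.18×0.576 = 0.544 mol/dm³.

0.544 mol/dm³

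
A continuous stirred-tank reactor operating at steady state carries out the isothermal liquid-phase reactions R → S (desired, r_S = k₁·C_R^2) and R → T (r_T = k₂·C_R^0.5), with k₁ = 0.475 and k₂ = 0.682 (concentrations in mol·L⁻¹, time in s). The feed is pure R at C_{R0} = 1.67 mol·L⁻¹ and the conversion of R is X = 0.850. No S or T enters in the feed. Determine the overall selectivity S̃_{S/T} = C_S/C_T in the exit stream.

0.0873

Exit C_R = C_{R0}(1−X) = 1.67×0.150 = 0.2505 mol·L⁻¹.
Rates in a CSTR are evaluated at the outlet concentration: r_S = 0.475×0.2505^2 = 0.02981, r_T = 0.682×0.2505^0.5 = 0.3413.
Overall selectivity = C_S/C_T = r_Sτ/(r_Tτ) = r_S/r_T = 0.0873.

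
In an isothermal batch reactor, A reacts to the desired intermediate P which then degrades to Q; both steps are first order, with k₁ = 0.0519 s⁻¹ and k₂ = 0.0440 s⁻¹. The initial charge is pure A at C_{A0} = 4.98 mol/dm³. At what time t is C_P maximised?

For first-order series the maximum of C_P occurs at t_opt = ln(k₂/k₁)/(k₂−k₁).
= ln(0.0440/0.0519)/(0.0440−0.0519) = ln(0.8478)/-0.007900 = -0.1651/-0.007900 = 20.9 s.

20.9 s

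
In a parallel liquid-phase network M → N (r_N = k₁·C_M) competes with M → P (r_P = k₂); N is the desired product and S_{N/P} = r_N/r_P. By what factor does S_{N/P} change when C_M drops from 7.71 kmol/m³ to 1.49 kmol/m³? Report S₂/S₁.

S_{N/P} = (k₁/k₂)·C_M, so S₂/S₁ = (C_{M,2}/C_{M,1}).
= 1.49/7.71 = 0.193.

0.193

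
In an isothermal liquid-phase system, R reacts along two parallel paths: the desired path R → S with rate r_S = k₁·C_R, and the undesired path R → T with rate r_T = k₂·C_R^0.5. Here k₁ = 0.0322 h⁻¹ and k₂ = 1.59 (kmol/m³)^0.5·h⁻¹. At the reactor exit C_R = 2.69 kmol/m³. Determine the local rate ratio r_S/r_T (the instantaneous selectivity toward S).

S_{S/T} = r_S/r_T = (k₁·C_R)/(k₂·C_R^0.5) = (k₁/k₂)·C_R^0.5.
= (0.0322×2.690) / (1.59×2.690^0.5) = 0.08662/2.608 = 0.0332.

0.0332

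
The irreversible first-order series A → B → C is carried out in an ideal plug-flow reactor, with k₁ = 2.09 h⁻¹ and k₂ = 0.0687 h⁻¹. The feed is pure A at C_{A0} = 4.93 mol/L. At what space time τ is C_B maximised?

1.69 h

The intermediate peaks when r₁ = r₂, i.e. k₁e^(−k₁τ) = k₂e^(−k₂τ), giving τ_opt = ln(k₂/k₁)/(k₂−k₁).
= ln(0.0687/2.09)/(0.0687−2.09) = ln(0.03287)/-2.021 = -3.415/-2.021 = 1.69 h.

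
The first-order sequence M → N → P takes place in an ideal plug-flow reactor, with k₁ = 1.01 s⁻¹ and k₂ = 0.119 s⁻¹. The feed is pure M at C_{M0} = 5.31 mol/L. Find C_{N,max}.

For a first-order series the maximum intermediate yield is C_{N,max}/C_{M0} = (k₁/k₂)^[k₂/(k₂−k₁)].
= (1.01/0.119)^(0.119/(0.119−1.01)) = (8.487)^(-0.1336) = 0.7515.
C_{N,max} = 0.7515×5.31 = 3.99 mol/L.

3.99 mol/L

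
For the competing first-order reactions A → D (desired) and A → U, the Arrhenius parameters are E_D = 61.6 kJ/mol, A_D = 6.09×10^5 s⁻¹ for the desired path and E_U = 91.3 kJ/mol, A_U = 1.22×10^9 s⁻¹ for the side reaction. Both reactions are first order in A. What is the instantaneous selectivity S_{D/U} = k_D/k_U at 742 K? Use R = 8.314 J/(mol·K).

0.0615

k_D/k_U = (A_D/A_U)·exp[−(E_D−E_U)/(RT)] = (A_D/A_U)·exp[(E_U−E_D)/(RT)].
(E_U−E_D)/(RT) = (91.3−61.6)×10³/(8.314×742) = 29700/6169 = 4.814.
k_D/k_U = (6.09×10^5/1.22×10^9)·exp(4.814) = 4.992×10^-4 × 123.3 = 0.0615.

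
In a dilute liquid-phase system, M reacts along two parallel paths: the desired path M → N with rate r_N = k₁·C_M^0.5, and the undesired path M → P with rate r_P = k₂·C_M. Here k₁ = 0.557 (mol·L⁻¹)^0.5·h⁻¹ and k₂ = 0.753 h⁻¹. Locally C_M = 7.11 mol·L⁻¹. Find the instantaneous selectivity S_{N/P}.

0.277

S_{N/P} = r_N/r_P = (k₁·C_M^0.5)/(k₂·C_M) = (k₁/k₂)·C_M^-0.5.
= (0.557×7.110^0.5) / (0.753×7.110) = 1.485/5.354 = 0.277.
The undesired path is higher order in M, so low C_M (CSTR or dilute feed) favours N.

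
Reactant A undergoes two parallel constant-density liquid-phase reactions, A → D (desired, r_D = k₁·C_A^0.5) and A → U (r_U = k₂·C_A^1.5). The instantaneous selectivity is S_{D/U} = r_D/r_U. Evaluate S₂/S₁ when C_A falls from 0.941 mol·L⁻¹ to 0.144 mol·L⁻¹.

S_{D/U} = (k₁/k₂)·C_A⁻¹, so S₂/S₁ = (C_{A,2}/C_{A,1})⁻¹.
= 0.941/0.144 = 6.53.
Selectivity toward D rises as C_A falls — low-concentration operation is favoured.

6.53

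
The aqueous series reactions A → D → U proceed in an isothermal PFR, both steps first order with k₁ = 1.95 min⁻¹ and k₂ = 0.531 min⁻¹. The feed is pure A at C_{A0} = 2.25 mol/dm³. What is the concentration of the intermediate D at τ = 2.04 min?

0.989 mol/dm³

For first-order series with pure A initially, C_D(τ) = k₁C_{A0}/(k₂−k₁)·(e^(−k₁τ) − e^(−k₂τ)).
e^(−k₁τ) = e^(−1.95×2.04) = e^(−3.978) = 0.01872; e^(−k₂τ) = e^(−1.083) = 0.3385.
C_D = 1.95×2.25/(0.531−1.95) × (0.01872−0.3385) = (-3.092)×(-0.3198) = 0.9887 mol/dm³.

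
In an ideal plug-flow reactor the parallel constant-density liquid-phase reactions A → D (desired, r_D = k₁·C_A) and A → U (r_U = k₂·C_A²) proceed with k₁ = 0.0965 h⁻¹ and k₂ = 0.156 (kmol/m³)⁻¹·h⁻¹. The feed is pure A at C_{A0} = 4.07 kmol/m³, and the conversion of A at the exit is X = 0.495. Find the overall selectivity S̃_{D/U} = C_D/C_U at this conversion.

C_A = C_{A0}(1−X) = 2.055 kmol/m³.
Along a PFR/batch, dC_D/dC_A = −r_D/(r_D+r_U) = −k₁/(k₁+k₂·C_A).
Integrating from C_{A0} to C_A: C_D = (0.0965/0.156)·ln[(0.0965+0.156·4.07)/(0.0965+0.156·2.06)] = 0.6186·ln(0.7314/0.4171) = 0.3474 kmol/m³.
C_U = (C_{A0}−C_A)−C_D = 1.667 kmol/m³; S̃_{D/U} = 0.3474/1.667 = 0.208.

0.208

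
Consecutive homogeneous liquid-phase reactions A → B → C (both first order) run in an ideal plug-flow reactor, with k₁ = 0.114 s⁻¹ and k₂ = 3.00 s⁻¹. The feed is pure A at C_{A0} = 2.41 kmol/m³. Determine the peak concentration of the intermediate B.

0.0805 kmol/m³

At the optimum, C_{B,max}/C_{A0} = (k₁/k₂)^[k₂/(k₂−k₁)].
= (0.114/3.00)^(3.00/(3.00−0.114)) = (0.03800)^(1.040) = 0.03340.
C_{B,max} = 0.03340×2.41 = 0.0805 kmol/m³.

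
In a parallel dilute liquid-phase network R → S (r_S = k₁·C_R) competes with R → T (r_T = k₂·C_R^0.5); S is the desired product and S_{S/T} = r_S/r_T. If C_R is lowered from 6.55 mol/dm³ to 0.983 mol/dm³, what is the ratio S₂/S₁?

0.387

S_{S/T} = (k₁/k₂)·C_R^0.5, so S₂/S₁ = (C_{R,2}/C_{R,1})^0.5.
= (0.983/6.55)^0.5 = (0.1501)^0.5 = 0.387.
Selectivity toward S falls as C_R falls — high-concentration operation is favoured.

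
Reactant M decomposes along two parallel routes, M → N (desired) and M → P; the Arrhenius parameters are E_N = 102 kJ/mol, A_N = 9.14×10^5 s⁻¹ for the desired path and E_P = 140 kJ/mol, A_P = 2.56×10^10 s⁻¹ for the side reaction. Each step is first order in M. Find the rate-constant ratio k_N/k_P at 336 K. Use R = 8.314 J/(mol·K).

28.9

With equal orders, S_{N/P} = k_N/k_P = (A_N/A_P)·exp[(E_P−E_N)/(RT)].
(E_P−E_N)/(RT) = (140−102)×10³/(8.314×336) = 38000/2794 = 13.60.
k_N/k_P = (9.14×10^5/2.56×10^10)·exp(13.60) = 3.570×10^-5 × 8.085×10^5 = 28.9.
Since E_N < E_P, lowering the temperature improves selectivity toward N.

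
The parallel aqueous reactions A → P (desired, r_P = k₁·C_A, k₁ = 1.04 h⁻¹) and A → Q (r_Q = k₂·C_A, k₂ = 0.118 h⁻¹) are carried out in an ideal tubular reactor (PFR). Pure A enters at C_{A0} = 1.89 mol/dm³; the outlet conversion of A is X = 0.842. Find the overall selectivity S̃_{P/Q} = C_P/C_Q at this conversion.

C_A = C_{A0}(1−X) = 0.2986 mol/dm³.
Both paths are first order in A, so the instantaneous fraction to P is constant: dC_P/d(−C_A) = k₁/(k₁+k₂) = 0.8981.
C_P = 0.8981·(C_{A0}−C_A) = 0.8981×1.591 = 1.43 mol/dm³.
C_Q = (C_{A0}−C_A)−C_P = 0.1622 mol/dm³; S̃_{P/Q} = 1.429/0.1622 = 8.81.

8.81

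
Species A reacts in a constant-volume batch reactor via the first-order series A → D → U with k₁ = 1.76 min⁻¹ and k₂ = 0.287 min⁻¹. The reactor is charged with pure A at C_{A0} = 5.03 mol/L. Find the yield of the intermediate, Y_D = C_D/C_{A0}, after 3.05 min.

The intermediate concentration in a first-order A→B→C sequence is C_D = k₁C_{A0}(e^(−k₁t) − e^(−k₂t))/(k₂−k₁).
e^(−k₁t) = e^(−1.76×3.05) = e^(−5.368) = 0.004663; e^(−k₂t) = e^(−0.8753) = 0.4167.
C_D = 1.76×5.03/(0.287−1.76) × (0.004663−0.4167) = (-6.010)×(-0.4121) = 2.476 mol/L.
Y_D = C_D/C_{A0} = 2.476/5.03 = 0.492.

0.492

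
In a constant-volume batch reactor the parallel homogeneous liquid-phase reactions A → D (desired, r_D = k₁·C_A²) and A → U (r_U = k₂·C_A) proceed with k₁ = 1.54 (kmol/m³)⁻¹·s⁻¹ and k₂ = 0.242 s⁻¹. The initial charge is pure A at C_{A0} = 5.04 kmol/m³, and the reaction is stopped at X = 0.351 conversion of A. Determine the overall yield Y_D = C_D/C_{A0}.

0.338

C_A = C_{A0}(1−X) = 3.271 kmol/m³.
Along a PFR/batch, dC_U/dC_A = −r_U/(r_D+r_U) = −k₂/(k₂+k₁·C_A).
Integrating from C_{A0} to C_A: C_U = (0.242/1.54)·ln[(0.242+1.54·5.04)/(0.242+1.54·3.27)] = 0.1571·ln(8.004/5.279) = 0.06539 kmol/m³.
Then C_D = (C_{A0}−C_A) − C_U = 1.769 − 0.06539 = 1.704 kmol/m³.
Y_D = C_D/C_{A0} = 1.704/5.04 = 0.338.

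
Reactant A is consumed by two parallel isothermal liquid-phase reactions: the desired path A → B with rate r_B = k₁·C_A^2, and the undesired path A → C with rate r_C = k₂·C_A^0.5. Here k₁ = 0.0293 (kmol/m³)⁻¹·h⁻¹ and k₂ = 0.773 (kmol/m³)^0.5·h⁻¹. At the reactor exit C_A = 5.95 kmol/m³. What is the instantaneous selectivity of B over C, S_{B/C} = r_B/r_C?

S_{B/C} = r_B/r_C = (k₁·C_A^2)/(k₂·C_A^0.5) = (k₁/k₂)·C_A^1.5.
= (0.0293×5.950^2) / (0.773×5.950^0.5) = 1.037/1.886 = 0.550.
Since the desired path is higher order in A, keeping C_A high (PFR or concentrated feed) favours B.

0.550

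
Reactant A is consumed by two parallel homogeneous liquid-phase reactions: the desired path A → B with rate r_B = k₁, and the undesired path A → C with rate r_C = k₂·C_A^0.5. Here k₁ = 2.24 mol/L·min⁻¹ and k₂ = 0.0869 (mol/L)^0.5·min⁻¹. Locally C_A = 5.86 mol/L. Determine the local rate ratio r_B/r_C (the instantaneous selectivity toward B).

10.6

S_{B/C} = r_B/r_C = (k₁)/(k₂·C_A^0.5) = (k₁/k₂)·C_A^-0.5.
= (2.24) / (0.0869×5.860^0.5) = 2.240/0.2104 = 10.6.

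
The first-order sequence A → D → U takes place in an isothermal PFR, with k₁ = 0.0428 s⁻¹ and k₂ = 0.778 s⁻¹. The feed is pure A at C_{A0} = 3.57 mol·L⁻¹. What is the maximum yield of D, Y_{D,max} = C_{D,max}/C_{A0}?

0.0465

Evaluating C_D at τ_opt = ln(k₂/k₁)/(k₂−k₁) gives C_{D,max}/C_{A0} = (k₁/k₂)^[k₂/(k₂−k₁)].
= (0.0428/0.778)^(0.778/(0.778−0.0428)) = (0.05501)^(1.058) = 0.04647.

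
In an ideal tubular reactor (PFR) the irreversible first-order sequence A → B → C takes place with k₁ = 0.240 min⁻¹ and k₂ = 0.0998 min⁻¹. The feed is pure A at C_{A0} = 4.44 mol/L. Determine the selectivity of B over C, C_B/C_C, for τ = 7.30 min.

Solving the coupled first-order balances gives C_B(τ) = [k₁/(k₂−k₁)]·C_{A0}·(e^(−k₁τ) − e^(−k₂τ)).
e^(−k₁τ) = e^(−0.240×7.30) = e^(−1.752) = 0.1734; e^(−k₂τ) = e^(−0.7285) = 0.4826.
C_B = 0.240×4.44/(0.0998−0.240) × (0.1734−0.4826) = (-7.601)×(-0.3092) = 2.350 mol/L.
C_A = C_{A0}e^(−k₁τ) = 0.7700 mol/L, so C_C = C_{A0}−C_A−C_B = 1.320 mol/L; C_B/C_C = 1.78.

1.78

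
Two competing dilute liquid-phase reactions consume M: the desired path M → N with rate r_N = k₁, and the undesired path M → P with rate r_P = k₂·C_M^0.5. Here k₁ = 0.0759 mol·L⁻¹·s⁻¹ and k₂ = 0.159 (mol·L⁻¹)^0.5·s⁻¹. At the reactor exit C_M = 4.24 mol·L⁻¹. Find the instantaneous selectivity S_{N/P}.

0.232

S_{N/P} = r_N/r_P = (k₁)/(k₂·C_M^0.5) = (k₁/k₂)·C_M^-0.5.
= (0.0759) / (0.159×4.240^0.5) = 0.07590/0.3274 = 0.232.
The undesired path is higher order in M, so low C_M (CSTR or dilute feed) favours N.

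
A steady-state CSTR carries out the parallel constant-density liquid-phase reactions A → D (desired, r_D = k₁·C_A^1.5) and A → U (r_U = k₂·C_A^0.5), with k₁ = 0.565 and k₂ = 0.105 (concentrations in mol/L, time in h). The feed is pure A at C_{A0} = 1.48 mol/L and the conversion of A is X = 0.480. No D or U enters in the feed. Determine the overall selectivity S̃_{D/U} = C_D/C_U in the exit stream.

Exit C_A = C_{A0}(1−X) = 1.48×0.520 = 0.7696 mol/L.
A CSTR operates uniformly at the exit composition, giving r_D = 0.3815 and r_U = 0.09211 (each k·C_A^n at C_A = 0.7696).
Overall selectivity = C_D/C_U = r_Dτ/(r_Uτ) = r_D/r_U = 4.14.

4.14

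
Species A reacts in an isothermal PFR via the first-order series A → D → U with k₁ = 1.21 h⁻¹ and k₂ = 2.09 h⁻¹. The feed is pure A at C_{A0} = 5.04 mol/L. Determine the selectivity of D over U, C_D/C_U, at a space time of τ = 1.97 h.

For first-order series with pure A initially, C_D(τ) = k₁C_{A0}/(k₂−k₁)·(e^(−k₁τ) − e^(−k₂τ)).
e^(−k₁τ) = e^(−1.21×1.97) = e^(−2.384) = 0.09221; e^(−k₂τ) = e^(−4.117) = 0.01629.
C_D = 1.21×5.04/(2.09−1.21) × (0.09221−0.01629) = 6.930×0.07592 = 0.5261 mol/L.
C_A = C_{A0}e^(−k₁τ) = 0.4647 mol/L, so C_U = C_{A0}−C_A−C_D = 4.049 mol/L; C_D/C_U = 0.130.

0.130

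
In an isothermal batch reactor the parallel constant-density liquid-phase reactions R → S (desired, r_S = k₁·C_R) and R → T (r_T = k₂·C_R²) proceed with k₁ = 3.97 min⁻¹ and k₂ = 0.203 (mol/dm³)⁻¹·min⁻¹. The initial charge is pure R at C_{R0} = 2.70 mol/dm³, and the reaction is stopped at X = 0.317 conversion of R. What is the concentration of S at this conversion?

C_R = C_{R0}(1−X) = 1.844 mol/dm³.
Along a PFR/batch, dC_S/dC_R = −r_S/(r_S+r_T) = −k₁/(k₁+k₂·C_R).
Integrating from C_{R0} to C_R: C_S = (3.97/0.203)·ln[(3.97+0.203·2.70)/(3.97+0.203·1.84)] = 19.56·ln(4.518/4.344) = 0.7669 mol/dm³.

0.767 mol/dm³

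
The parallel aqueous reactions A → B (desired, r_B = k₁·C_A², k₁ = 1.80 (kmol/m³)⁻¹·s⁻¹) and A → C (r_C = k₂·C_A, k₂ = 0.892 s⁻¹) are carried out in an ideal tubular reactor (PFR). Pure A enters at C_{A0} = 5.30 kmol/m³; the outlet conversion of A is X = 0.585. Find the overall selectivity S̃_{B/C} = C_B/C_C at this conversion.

7.17

C_A = C_{A0}(1−X) = 2.200 kmol/m³.
Along a PFR/batch, dC_C/dC_A = −r_C/(r_B+r_C) = −k₂/(k₂+k₁·C_A).
Integrating from C_{A0} to C_A: C_C = (0.892/1.80)·ln[(0.892+1.80·5.30)/(0.892+1.80·2.20)] = 0.4956·ln(10.43/4.851) = 0.3794 kmol/m³.
Then C_B = (C_{A0}−C_A) − C_C = 3.100 − 0.3794 = 2.721 kmol/m³.
S̃_{B/C} = C_B/C_C = 2.721/0.3794 = 7.17.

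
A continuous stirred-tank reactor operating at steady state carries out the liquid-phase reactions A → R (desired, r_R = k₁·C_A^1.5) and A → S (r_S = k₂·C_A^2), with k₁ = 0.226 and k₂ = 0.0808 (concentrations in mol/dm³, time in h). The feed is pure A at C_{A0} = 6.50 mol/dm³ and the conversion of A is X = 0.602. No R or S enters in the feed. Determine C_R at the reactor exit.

Exit C_A = C_{A0}(1−X) = 6.50×0.398 = 2.587 mol/dm³.
A CSTR operates uniformly at the exit composition, giving r_R = 0.9404 and r_S = 0.5408 (each k·C_A^n at C_A = 2.587).
Fraction of consumed A going to R: r_R/(r_R+r_S) = 0.6349.
C_R = 0.6349·C_{A0}·X = 0.6349×6.50×0.602 = 2.48 mol/dm³.

2.48 mol/dm³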